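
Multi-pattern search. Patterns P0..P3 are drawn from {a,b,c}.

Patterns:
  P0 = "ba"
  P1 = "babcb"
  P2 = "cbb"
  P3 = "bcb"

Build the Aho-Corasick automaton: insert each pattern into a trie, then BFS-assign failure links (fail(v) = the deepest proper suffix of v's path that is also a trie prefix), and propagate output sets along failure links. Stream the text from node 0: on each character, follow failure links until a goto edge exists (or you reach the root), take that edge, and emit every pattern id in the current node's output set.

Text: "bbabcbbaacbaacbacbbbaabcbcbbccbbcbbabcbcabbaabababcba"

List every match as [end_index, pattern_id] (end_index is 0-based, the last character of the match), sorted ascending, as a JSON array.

Build automaton:
Trie (insert patterns):
  n0 'ε': b→1 c→6
  n1 'b': a→2 c→9
  n2 'ba': b→3  [P0 ends]
  n3 'bab': c→4
  n4 'babc': b→5
  n5 'babcb': ·  [P1 ends]
  n6 'c': b→7
  n7 'cb': b→8
  n8 'cbb': ·  [P2 ends]
  n9 'bc': b→10
  n10 'bcb': ·  [P3 ends]

Failure links (BFS by depth):
  fail(1) 'b': from fail(0)=0 chase 'b': 0 ⇒ 0;  out=∅∪out(0)=∅
  fail(6) 'c': from fail(0)=0 chase 'c': 0 ⇒ 0;  out=∅∪out(0)=∅
  fail(2) 'ba': from fail(1)=0 chase 'a': 0 ⇒ 0;  out={0}∪out(0)={0}
  fail(7) 'cb': from fail(6)=0 chase 'b': 0 ⇒ 1;  out=∅∪out(1)=∅
  fail(9) 'bc': from fail(1)=0 chase 'c': 0 ⇒ 6;  out=∅∪out(6)=∅
  fail(3) 'bab': from fail(2)=0 chase 'b': 0 ⇒ 1;  out=∅∪out(1)=∅
  fail(8) 'cbb': from fail(7)=1 chase 'b': 1→0 ⇒ 1;  out={2}∪out(1)={2}
  fail(10) 'bcb': from fail(9)=6 chase 'b': 6 ⇒ 7;  out={3}∪out(7)={3}
  fail(4) 'babc': from fail(3)=1 chase 'c': 1 ⇒ 9;  out=∅∪out(9)=∅
  fail(5) 'babcb': from fail(4)=9 chase 'b': 9 ⇒ 10;  out={1}∪out(10)={1,3}

Text stream:
[0] read 'b'  n0⇒n1
[1] read 'b'  n1⇒n1 (via fail)
[2] read 'a'  n1⇒n2  ** P0@[1:2]
[3] read 'b'  n2⇒n3
[4] read 'c'  n3⇒n4
[5] read 'b'  n4⇒n5  ** P1@[1:5],P3@[3:5]
[6] read 'b'  n5⇒n8 (via fail)  ** P2@[4:6]
[7] read 'a'  n8⇒n2 (via fail)  ** P0@[6:7]
[8] read 'a'  n2⇒n0 (via fail)
[9] read 'c'  n0⇒n6
[10] read 'b'  n6⇒n7
[11] read 'a'  n7⇒n2 (via fail)  ** P0@[10:11]
[12] read 'a'  n2⇒n0 (via fail)
[13] read 'c'  n0⇒n6
[14] read 'b'  n6⇒n7
[15] read 'a'  n7⇒n2 (via fail)  ** P0@[14:15]
[16] read 'c'  n2⇒n6 (via fail)
[17] read 'b'  n6⇒n7
[18] read 'b'  n7⇒n8  ** P2@[16:18]
[19] read 'b'  n8⇒n1 (via fail)
[20] read 'a'  n1⇒n2  ** P0@[19:20]
[21] read 'a'  n2⇒n0 (via fail)
[22] read 'b'  n0⇒n1
[23] read 'c'  n1⇒n9
[24] read 'b'  n9⇒n10  ** P3@[22:24]
[25] read 'c'  n10⇒n9 (via fail)
[26] read 'b'  n9⇒n10  ** P3@[24:26]
[27] read 'b'  n10⇒n8 (via fail)  ** P2@[25:27]
[28] read 'c'  n8⇒n9 (via fail)
[29] read 'c'  n9⇒n6 (via fail)
[30] read 'b'  n6⇒n7
[31] read 'b'  n7⇒n8  ** P2@[29:31]
[32] read 'c'  n8⇒n9 (via fail)
[33] read 'b'  n9⇒n10  ** P3@[31:33]
[34] read 'b'  n10⇒n8 (via fail)  ** P2@[32:34]
[35] read 'a'  n8⇒n2 (via fail)  ** P0@[34:35]
[36] read 'b'  n2⇒n3
[37] read 'c'  n3⇒n4
[38] read 'b'  n4⇒n5  ** P1@[34:38],P3@[36:38]
[39] read 'c'  n5⇒n9 (via fail)
[40] read 'a'  n9⇒n0 (via fail)
[41] read 'b'  n0⇒n1
[42] read 'b'  n1⇒n1 (via fail)
[43] read 'a'  n1⇒n2  ** P0@[42:43]
[44] read 'a'  n2⇒n0 (via fail)
[45] read 'b'  n0⇒n1
[46] read 'a'  n1⇒n2  ** P0@[45:46]
[47] read 'b'  n2⇒n3
[48] read 'a'  n3⇒n2 (via fail)  ** P0@[47:48]
[49] read 'b'  n2⇒n3
[50] read 'c'  n3⇒n4
[51] read 'b'  n4⇒n5  ** P1@[47:51],P3@[49:51]
[52] read 'a'  n5⇒n2 (via fail)  ** P0@[51:52]

Result: [[2,0],[5,1],[5,3],[6,2],[7,0],[11,0],[15,0],[18,2],[20,0],[24,3],[26,3],[27,2],[31,2],[33,3],[34,2],[35,0],[38,1],[38,3],[43,0],[46,0],[48,0],[51,1],[51,3],[52,0]]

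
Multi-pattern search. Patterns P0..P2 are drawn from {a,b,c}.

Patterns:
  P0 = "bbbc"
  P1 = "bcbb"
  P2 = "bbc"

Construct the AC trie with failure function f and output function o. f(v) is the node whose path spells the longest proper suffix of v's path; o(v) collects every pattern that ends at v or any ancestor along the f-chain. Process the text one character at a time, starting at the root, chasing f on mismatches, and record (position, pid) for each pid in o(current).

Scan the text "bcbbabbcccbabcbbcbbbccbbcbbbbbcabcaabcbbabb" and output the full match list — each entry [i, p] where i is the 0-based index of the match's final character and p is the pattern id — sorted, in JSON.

Build automaton:
Trie (insert patterns):
  0='ε' goto b→1
  1='b' goto b→2 c→5
  2='bb' goto b→3 c→8
  3='bbb' goto c→4
  4='bbbc' goto ·  [P0 ends]
  5='bc' goto b→6
  6='bcb' goto b→7
  7='bcbb' goto ·  [P1 ends]
  8='bbc' goto ·  [P2 ends]

Failure links (BFS by depth):
  fail(1) 'b': from fail(0)=0 chase 'b': 0 ⇒ 0;  out=∅∪out(0)=∅
  fail(2) 'bb': from fail(1)=0 chase 'b': 0 ⇒ 1;  out=∅∪out(1)=∅
  fail(5) 'bc': from fail(1)=0 chase 'c': 0 ⇒ 0;  out=∅∪out(0)=∅
  fail(3) 'bbb': from fail(2)=1 chase 'b': 1 ⇒ 2;  out=∅∪out(2)=∅
  fail(6) 'bcb': from fail(5)=0 chase 'b': 0 ⇒ 1;  out=∅∪out(1)=∅
  fail(8) 'bbc': from fail(2)=1 chase 'c': 1 ⇒ 5;  out={2}∪out(5)={2}
  fail(4) 'bbbc': from fail(3)=2 chase 'c': 2 ⇒ 8;  out={0}∪out(8)={0,2}
  fail(7) 'bcbb': from fail(6)=1 chase 'b': 1 ⇒ 2;  out={1}∪out(2)={1}

Run:
i=0 'b': node 0→1
i=1 'c': node 1→5
i=2 'b': node 5→6
i=3 'b': node 6→7  emit P1@[0:3]
i=4 'a': node 7→0 (via fail)
i=5 'b': node 0→1
i=6 'b': node 1→2
i=7 'c': node 2→8  emit P2@[5:7]
i=8 'c': node 8→0 (via fail)
i=9 'c': node 0→0
i=10 'b': node 0→1
i=11 'a': node 1→0 (via fail)
i=12 'b': node 0→1
i=13 'c': node 1→5
i=14 'b': node 5→6
i=15 'b': node 6→7  emit P1@[12:15]
i=16 'c': node 7→8 (via fail)  emit P2@[14:16]
i=17 'b': node 8→6 (via fail)
i=18 'b': node 6→7  emit P1@[15:18]
i=19 'b': node 7→3 (via fail)
i=20 'c': node 3→4  emit P0@[17:20],P2@[18:20]
i=21 'c': node 4→0 (via fail)
i=22 'b': node 0→1
i=23 'b': node 1→2
i=24 'c': node 2→8  emit P2@[22:24]
i=25 'b': node 8→6 (via fail)
i=26 'b': node 6→7  emit P1@[23:26]
i=27 'b': node 7→3 (via fail)
i=28 'b': node 3→3 (via fail)
i=29 'b': node 3→3 (via fail)
i=30 'c': node 3→4  emit P0@[27:30],P2@[28:30]
i=31 'a': node 4→0 (via fail)
i=32 'b': node 0→1
i=33 'c': node 1→5
i=34 'a': node 5→0 (via fail)
i=35 'a': node 0→0
i=36 'b': node 0→1
i=37 'c': node 1→5
i=38 'b': node 5→6
i=39 'b': node 6→7  emit P1@[36:39]
i=40 'a': node 7→0 (via fail)
i=41 'b': node 0→1
i=42 'b': node 1→2

All matches (sorted): [[3,1],[7,2],[15,1],[16,2],[18,1],[20,0],[20,2],[24,2],[26,1],[30,0],[30,2],[39,1]]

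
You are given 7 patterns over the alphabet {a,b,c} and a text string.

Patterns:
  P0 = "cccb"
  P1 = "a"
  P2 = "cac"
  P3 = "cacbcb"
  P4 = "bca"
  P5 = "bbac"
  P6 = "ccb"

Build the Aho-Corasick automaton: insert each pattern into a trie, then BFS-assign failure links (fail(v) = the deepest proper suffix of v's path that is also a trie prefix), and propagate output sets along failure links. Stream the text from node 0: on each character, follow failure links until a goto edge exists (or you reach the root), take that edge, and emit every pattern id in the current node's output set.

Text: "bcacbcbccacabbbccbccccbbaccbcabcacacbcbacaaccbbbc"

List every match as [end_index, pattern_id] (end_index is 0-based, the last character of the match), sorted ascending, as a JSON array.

Build automaton:
Trie (insert patterns):
  0='ε' goto a→5 b→11 c→1
  1='c' goto a→6 c→2
  2='cc' goto b→17 c→3
  3='ccc' goto b→4
  4='cccb' goto ·  ←P0
  5='a' goto ·  ←P1
  6='ca' goto c→7
  7='cac' goto b→8  ←P2
  8='cacb' goto c→9
  9='cacbc' goto b→10
  10='cacbcb' goto ·  ←P3
  11='b' goto b→14 c→12
  12='bc' goto a→13
  13='bca' goto ·  ←P4
  14='bb' goto a→15
  15='bba' goto c→16
  16='bbac' goto ·  ←P5
  17='ccb' goto ·  ←P6

BFS fail/out derivation:
  n1('c'): parent n0 fail=0; on 'c' 0 → fail=0;  out ∅∪∅=∅
  n5('a'): parent n0 fail=0; on 'a' 0 → fail=0;  out {1}∪∅={1}
  n11('b'): parent n0 fail=0; on 'b' 0 → fail=0;  out ∅∪∅=∅
  n2('cc'): parent n1 fail=0; on 'c' 0 → fail=1;  out ∅∪∅=∅
  n6('ca'): parent n1 fail=0; on 'a' 0 → fail=5;  out ∅∪{1}={1}
  n12('bc'): parent n11 fail=0; on 'c' 0 → fail=1;  out ∅∪∅=∅
  n14('bb'): parent n11 fail=0; on 'b' 0 → fail=11;  out ∅∪∅=∅
  n3('ccc'): parent n2 fail=1; on 'c' 1 → fail=2;  out ∅∪∅=∅
  n7('cac'): parent n6 fail=5; on 'c' 5→0 → fail=1;  out {2}∪∅={2}
  n13('bca'): parent n12 fail=1; on 'a' 1 → fail=6;  out {4}∪{1}={1,4}
  n15('bba'): parent n14 fail=11; on 'a' 11→0 → fail=5;  out ∅∪{1}={1}
  n17('ccb'): parent n2 fail=1; on 'b' 1→0 → fail=11;  out {6}∪∅={6}
  n4('cccb'): parent n3 fail=2; on 'b' 2 → fail=17;  out {0}∪{6}={0,6}
  n8('cacb'): parent n7 fail=1; on 'b' 1→0 → fail=11;  out ∅∪∅=∅
  n16('bbac'): parent n15 fail=5; on 'c' 5→0 → fail=1;  out {5}∪∅={5}
  n9('cacbc'): parent n8 fail=11; on 'c' 11 → fail=12;  out ∅∪∅=∅
  n10('cacbcb'): parent n9 fail=12; on 'b' 12→1→0 → fail=11;  out {3}∪∅={3}

Text stream:
i=0 'b': node 0→11
i=1 'c': node 11→12
i=2 'a': node 12→13  → match P1@[2:2],P4@[0:2]
i=3 'c': node 13→7 ·f  → match P2@[1:3]
i=4 'b': node 7→8
i=5 'c': node 8→9
i=6 'b': node 9→10  → match P3@[1:6]
i=7 'c': node 10→12 ·f
i=8 'c': node 12→2 ·f
i=9 'a': node 2→6 ·f  → match P1@[9:9]
i=10 'c': node 6→7  → match P2@[8:10]
i=11 'a': node 7→6 ·f  → match P1@[11:11]
i=12 'b': node 6→11 ·f
i=13 'b': node 11→14
i=14 'b': node 14→14 ·f
i=15 'c': node 14→12 ·f
i=16 'c': node 12→2 ·f
i=17 'b': node 2→17  → match P6@[15:17]
i=18 'c': node 17→12 ·f
i=19 'c': node 12→2 ·f
i=20 'c': node 2→3
i=21 'c': node 3→3 ·f
i=22 'b': node 3→4  → match P0@[19:22],P6@[20:22]
i=23 'b': node 4→14 ·f
i=24 'a': node 14→15  → match P1@[24:24]
i=25 'c': node 15→16  → match P5@[22:25]
i=26 'c': node 16→2 ·f
i=27 'b': node 2→17  → match P6@[25:27]
i=28 'c': node 17→12 ·f
i=29 'a': node 12→13  → match P1@[29:29],P4@[27:29]
i=30 'b': node 13→11 ·f
i=31 'c': node 11→12
i=32 'a': node 12→13  → match P1@[32:32],P4@[30:32]
i=33 'c': node 13→7 ·f  → match P2@[31:33]
i=34 'a': node 7→6 ·f  → match P1@[34:34]
i=35 'c': node 6→7  → match P2@[33:35]
i=36 'b': node 7→8
i=37 'c': node 8→9
i=38 'b': node 9→10  → match P3@[33:38]
i=39 'a': node 10→5 ·f  → match P1@[39:39]
i=40 'c': node 5→1 ·f
i=41 'a': node 1→6  → match P1@[41:41]
i=42 'a': node 6→5 ·f  → match P1@[42:42]
i=43 'c': node 5→1 ·f
i=44 'c': node 1→2
i=45 'b': node 2→17  → match P6@[43:45]
i=46 'b': node 17→14 ·f
i=47 'b': node 14→14 ·f
i=48 'c': node 14→12 ·f

All matches (sorted): [[2,1],[2,4],[3,2],[6,3],[9,1],[10,2],[11,1],[17,6],[22,0],[22,6],[24,1],[25,5],[27,6],[29,1],[29,4],[32,1],[32,4],[33,2],[34,1],[35,2],[38,3],[39,1],[41,1],[42,1],[45,6]]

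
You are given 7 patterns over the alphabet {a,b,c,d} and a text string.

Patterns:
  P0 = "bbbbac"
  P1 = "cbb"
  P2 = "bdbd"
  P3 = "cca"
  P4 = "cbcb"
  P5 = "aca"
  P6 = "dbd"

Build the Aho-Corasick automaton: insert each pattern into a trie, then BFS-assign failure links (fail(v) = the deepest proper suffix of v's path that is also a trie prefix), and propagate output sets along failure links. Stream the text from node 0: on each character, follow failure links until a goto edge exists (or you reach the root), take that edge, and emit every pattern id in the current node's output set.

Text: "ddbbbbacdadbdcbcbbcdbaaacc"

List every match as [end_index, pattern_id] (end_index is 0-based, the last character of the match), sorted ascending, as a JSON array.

Construct AC machine:
Trie nodes:
  0='ε' goto a→17 b→1 c→7 d→20
  1='b' goto b→2 d→10
  2='bb' goto b→3
  3='bbb' goto b→4
  4='bbbb' goto a→5
  5='bbbba' goto c→6
  6='bbbbac' goto ·  ←P0
  7='c' goto b→8 c→13
  8='cb' goto b→9 c→15
  9='cbb' goto ·  ←P1
  10='bd' goto b→11
  11='bdb' goto d→12
  12='bdbd' goto ·  ←P2
  13='cc' goto a→14
  14='cca' goto ·  ←P3
  15='cbc' goto b→16
  16='cbcb' goto ·  ←P4
  17='a' goto c→18
  18='ac' goto a→19
  19='aca' goto ·  ←P5
  20='d' goto b→21
  21='db' goto d→22
  22='dbd' goto ·  ←P6

BFS fail/out derivation:
  fail(1) 'b': from fail(0)=0 chase 'b': 0 ⇒ 0;  out=∅∪out(0)=∅
  fail(7) 'c': from fail(0)=0 chase 'c': 0 ⇒ 0;  out=∅∪out(0)=∅
  fail(17) 'a': from fail(0)=0 chase 'a': 0 ⇒ 0;  out=∅∪out(0)=∅
  fail(20) 'd': from fail(0)=0 chase 'd': 0 ⇒ 0;  out=∅∪out(0)=∅
  fail(2) 'bb': from fail(1)=0 chase 'b': 0 ⇒ 1;  out=∅∪out(1)=∅
  fail(8) 'cb': from fail(7)=0 chase 'b': 0 ⇒ 1;  out=∅∪out(1)=∅
  fail(10) 'bd': from fail(1)=0 chase 'd': 0 ⇒ 20;  out=∅∪out(20)=∅
  fail(13) 'cc': from fail(7)=0 chase 'c': 0 ⇒ 7;  out=∅∪out(7)=∅
  fail(18) 'ac': from fail(17)=0 chase 'c': 0 ⇒ 7;  out=∅∪out(7)=∅
  fail(21) 'db': from fail(20)=0 chase 'b': 0 ⇒ 1;  out=∅∪out(1)=∅
  fail(3) 'bbb': from fail(2)=1 chase 'b': 1 ⇒ 2;  out=∅∪out(2)=∅
  fail(9) 'cbb': from fail(8)=1 chase 'b': 1 ⇒ 2;  out={1}∪out(2)={1}
  fail(11) 'bdb': from fail(10)=20 chase 'b': 20 ⇒ 21;  out=∅∪out(21)=∅
  fail(14) 'cca': from fail(13)=7 chase 'a': 7→0 ⇒ 17;  out={3}∪out(17)={3}
  fail(15) 'cbc': from fail(8)=1 chase 'c': 1→0 ⇒ 7;  out=∅∪out(7)=∅
  fail(19) 'aca': from fail(18)=7 chase 'a': 7→0 ⇒ 17;  out={5}∪out(17)={5}
  fail(22) 'dbd': from fail(21)=1 chase 'd': 1 ⇒ 10;  out={6}∪out(10)={6}
  fail(4) 'bbbb': from fail(3)=2 chase 'b': 2 ⇒ 3;  out=∅∪out(3)=∅
  fail(12) 'bdbd': from fail(11)=21 chase 'd': 21 ⇒ 22;  out={2}∪out(22)={2,6}
  fail(16) 'cbcb': from fail(15)=7 chase 'b': 7 ⇒ 8;  out={4}∪out(8)={4}
  fail(5) 'bbbba': from fail(4)=3 chase 'a': 3→2→1→0 ⇒ 17;  out=∅∪out(17)=∅
  fail(6) 'bbbbac': from fail(5)=17 chase 'c': 17 ⇒ 18;  out={0}∪out(18)={0}

Scan:
[0] read 'd'  n0⇒n20
[1] read 'd'  n20⇒n20 ·f
[2] read 'b'  n20⇒n21
[3] read 'b'  n21⇒n2 ·f
[4] read 'b'  n2⇒n3
[5] read 'b'  n3⇒n4
[6] read 'a'  n4⇒n5
[7] read 'c'  n5⇒n6  ** P0@[2:7]
[8] read 'd'  n6⇒n20 ·f
[9] read 'a'  n20⇒n17 ·f
[10] read 'd'  n17⇒n20 ·f
[11] read 'b'  n20⇒n21
[12] read 'd'  n21⇒n22  ** P6@[10:12]
[13] read 'c'  n22⇒n7 ·f
[14] read 'b'  n7⇒n8
[15] read 'c'  n8⇒n15
[16] read 'b'  n15⇒n16  ** P4@[13:16]
[17] read 'b'  n16⇒n9 ·f  ** P1@[15:17]
[18] read 'c'  n9⇒n7 ·f
[19] read 'd'  n7⇒n20 ·f
[20] read 'b'  n20⇒n21
[21] read 'a'  n21⇒n17 ·f
[22] read 'a'  n17⇒n17 ·f
[23] read 'a'  n17⇒n17 ·f
[24] read 'c'  n17⇒n18
[25] read 'c'  n18⇒n13 ·f

Result: [[7,0],[12,6],[16,4],[17,1]]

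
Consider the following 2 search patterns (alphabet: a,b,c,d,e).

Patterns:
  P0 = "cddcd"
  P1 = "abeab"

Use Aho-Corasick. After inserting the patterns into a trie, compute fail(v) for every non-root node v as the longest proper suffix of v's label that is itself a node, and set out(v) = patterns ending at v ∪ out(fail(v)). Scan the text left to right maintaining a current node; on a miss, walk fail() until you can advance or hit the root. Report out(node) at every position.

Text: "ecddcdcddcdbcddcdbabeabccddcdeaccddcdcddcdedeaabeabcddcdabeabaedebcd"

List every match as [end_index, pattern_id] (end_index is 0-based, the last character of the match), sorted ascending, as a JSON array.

Construct AC machine:
Trie (insert patterns):
  n0 'ε': a→6 c→1
  n1 'c': d→2
  n2 'cd': d→3
  n3 'cdd': c→4
  n4 'cddc': d→5
  n5 'cddcd': ·  ←P0
  n6 'a': b→7
  n7 'ab': e→8
  n8 'abe': a→9
  n9 'abea': b→10
  n10 'abeab': ·  ←P1

Failure links (BFS by depth):
  fail(1) 'c': from fail(0)=0 chase 'c': 0 ⇒ 0;  out=∅∪out(0)=∅
  fail(6) 'a': from fail(0)=0 chase 'a': 0 ⇒ 0;  out=∅∪out(0)=∅
  fail(2) 'cd': from fail(1)=0 chase 'd': 0 ⇒ 0;  out=∅∪out(0)=∅
  fail(7) 'ab': from fail(6)=0 chase 'b': 0 ⇒ 0;  out=∅∪out(0)=∅
  fail(3) 'cdd': from fail(2)=0 chase 'd': 0 ⇒ 0;  out=∅∪out(0)=∅
  fail(8) 'abe': from fail(7)=0 chase 'e': 0 ⇒ 0;  out=∅∪out(0)=∅
  fail(4) 'cddc': from fail(3)=0 chase 'c': 0 ⇒ 1;  out=∅∪out(1)=∅
  fail(9) 'abea': from fail(8)=0 chase 'a': 0 ⇒ 6;  out=∅∪out(6)=∅
  fail(5) 'cddcd': from fail(4)=1 chase 'd': 1 ⇒ 2;  out={0}∪out(2)={0}
  fail(10) 'abeab': from fail(9)=6 chase 'b': 6 ⇒ 7;  out={1}∪out(7)={1}

Scan:
i=0 'e': node 0→0
i=1 'c': node 0→1
i=2 'd': node 1→2
i=3 'd': node 2→3
i=4 'c': node 3→4
i=5 'd': node 4→5  ** P0@[1:5]
i=6 'c': node 5→1 ·f
i=7 'd': node 1→2
i=8 'd': node 2→3
i=9 'c': node 3→4
i=10 'd': node 4→5  ** P0@[6:10]
i=11 'b': node 5→0 ·f
i=12 'c': node 0→1
i=13 'd': node 1→2
i=14 'd': node 2→3
i=15 'c': node 3→4
i=16 'd': node 4→5  ** P0@[12:16]
i=17 'b': node 5→0 ·f
i=18 'a': node 0→6
i=19 'b': node 6→7
i=20 'e': node 7→8
i=21 'a': node 8→9
i=22 'b': node 9→10  ** P1@[18:22]
i=23 'c': node 10→1 ·f
i=24 'c': node 1→1 ·f
i=25 'd': node 1→2
i=26 'd': node 2→3
i=27 'c': node 3→4
i=28 'd': node 4→5  ** P0@[24:28]
i=29 'e': node 5→0 ·f
i=30 'a': node 0→6
i=31 'c': node 6→1 ·f
i=32 'c': node 1→1 ·f
i=33 'd': node 1→2
i=34 'd': node 2→3
i=35 'c': node 3→4
i=36 'd': node 4→5  ** P0@[32:36]
i=37 'c': node 5→1 ·f
i=38 'd': node 1→2
i=39 'd': node 2→3
i=40 'c': node 3→4
i=41 'd': node 4→5  ** P0@[37:41]
i=42 'e': node 5→0 ·f
i=43 'd': node 0→0
i=44 'e': node 0→0
i=45 'a': node 0→6
i=46 'a': node 6→6 ·f
i=47 'b': node 6→7
i=48 'e': node 7→8
i=49 'a': node 8→9
i=50 'b': node 9→10  ** P1@[46:50]
i=51 'c': node 10→1 ·f
i=52 'd': node 1→2
i=53 'd': node 2→3
i=54 'c': node 3→4
i=55 'd': node 4→5  ** P0@[51:55]
i=56 'a': node 5→6 ·f
i=57 'b': node 6→7
i=58 'e': node 7→8
i=59 'a': node 8→9
i=60 'b': node 9→10  ** P1@[56:60]
i=61 'a': node 10→6 ·f
i=62 'e': node 6→0 ·f
i=63 'd': node 0→0
i=64 'e': node 0→0
i=65 'b': node 0→0
i=66 'c': node 0→1
i=67 'd': node 1→2

Result: [[5,0],[10,0],[16,0],[22,1],[28,0],[36,0],[41,0],[50,1],[55,0],[60,1]]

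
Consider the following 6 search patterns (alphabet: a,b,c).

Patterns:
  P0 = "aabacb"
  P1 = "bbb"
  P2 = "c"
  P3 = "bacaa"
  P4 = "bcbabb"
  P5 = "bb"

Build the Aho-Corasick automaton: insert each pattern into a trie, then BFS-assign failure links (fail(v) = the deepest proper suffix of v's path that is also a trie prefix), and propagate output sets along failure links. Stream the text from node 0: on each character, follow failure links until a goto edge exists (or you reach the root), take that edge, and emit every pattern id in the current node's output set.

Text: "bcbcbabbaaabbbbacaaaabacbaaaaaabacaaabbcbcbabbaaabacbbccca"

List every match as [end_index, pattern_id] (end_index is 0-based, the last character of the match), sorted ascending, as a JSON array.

Construct AC machine:
Trie (insert patterns):
  0='ε' goto a→1 b→7 c→10
  1='a' goto a→2
  2='aa' goto b→3
  3='aab' goto a→4
  4='aaba' goto c→5
  5='aabac' goto b→6
  6='aabacb' goto ·  [P0 ends]
  7='b' goto a→11 b→8 c→15
  8='bb' goto b→9  [P5 ends]
  9='bbb' goto ·  [P1 ends]
  10='c' goto ·  [P2 ends]
  11='ba' goto c→12
  12='bac' goto a→13
  13='baca' goto a→14
  14='bacaa' goto ·  [P3 ends]
  15='bc' goto b→16
  16='bcb' goto a→17
  17='bcba' goto b→18
  18='bcbab' goto b→19
  19='bcbabb' goto ·  [P4 ends]

Failure links (BFS by depth):
  fail(1) 'a': from fail(0)=0 chase 'a': 0 ⇒ 0;  out=∅∪out(0)=∅
  fail(7) 'b': from fail(0)=0 chase 'b': 0 ⇒ 0;  out=∅∪out(0)=∅
  fail(10) 'c': from fail(0)=0 chase 'c': 0 ⇒ 0;  out={2}∪out(0)={2}
  fail(2) 'aa': from fail(1)=0 chase 'a': 0 ⇒ 1;  out=∅∪out(1)=∅
  fail(8) 'bb': from fail(7)=0 chase 'b': 0 ⇒ 7;  out={5}∪out(7)={5}
  fail(11) 'ba': from fail(7)=0 chase 'a': 0 ⇒ 1;  out=∅∪out(1)=∅
  fail(15) 'bc': from fail(7)=0 chase 'c': 0 ⇒ 10;  out=∅∪out(10)={2}
  fail(3) 'aab': from fail(2)=1 chase 'b': 1→0 ⇒ 7;  out=∅∪out(7)=∅
  fail(9) 'bbb': from fail(8)=7 chase 'b': 7 ⇒ 8;  out={1}∪out(8)={1,5}
  fail(12) 'bac': from fail(11)=1 chase 'c': 1→0 ⇒ 10;  out=∅∪out(10)={2}
  fail(16) 'bcb': from fail(15)=10 chase 'b': 10→0 ⇒ 7;  out=∅∪out(7)=∅
  fail(4) 'aaba': from fail(3)=7 chase 'a': 7 ⇒ 11;  out=∅∪out(11)=∅
  fail(13) 'baca': from fail(12)=10 chase 'a': 10→0 ⇒ 1;  out=∅∪out(1)=∅
  fail(17) 'bcba': from fail(16)=7 chase 'a': 7 ⇒ 11;  out=∅∪out(11)=∅
  fail(5) 'aabac': from fail(4)=11 chase 'c': 11 ⇒ 12;  out=∅∪out(12)={2}
  fail(14) 'bacaa': from fail(13)=1 chase 'a': 1 ⇒ 2;  out={3}∪out(2)={3}
  fail(18) 'bcbab': from fail(17)=11 chase 'b': 11→1→0 ⇒ 7;  out=∅∪out(7)=∅
  fail(6) 'aabacb': from fail(5)=12 chase 'b': 12→10→0 ⇒ 7;  out={0}∪out(7)={0}
  fail(19) 'bcbabb': from fail(18)=7 chase 'b': 7 ⇒ 8;  out={4}∪out(8)={4,5}

Text stream:
i=0 'b': node 0→7
i=1 'c': node 7→15  → match P2@[1:1]
i=2 'b': node 15→16
i=3 'c': node 16→15 (fail-walked)  → match P2@[3:3]
i=4 'b': node 15→16
i=5 'a': node 16→17
i=6 'b': node 17→18
i=7 'b': node 18→19  → match P4@[2:7],P5@[6:7]
i=8 'a': node 19→11 (fail-walked)
i=9 'a': node 11→2 (fail-walked)
i=10 'a': node 2→2 (fail-walked)
i=11 'b': node 2→3
i=12 'b': node 3→8 (fail-walked)  → match P5@[11:12]
i=13 'b': node 8→9  → match P1@[11:13],P5@[12:13]
i=14 'b': node 9→9 (fail-walked)  → match P1@[12:14],P5@[13:14]
i=15 'a': node 9→11 (fail-walked)
i=16 'c': node 11→12  → match P2@[16:16]
i=17 'a': node 12→13
i=18 'a': node 13→14  → match P3@[14:18]
i=19 'a': node 14→2 (fail-walked)
i=20 'a': node 2→2 (fail-walked)
i=21 'b': node 2→3
i=22 'a': node 3→4
i=23 'c': node 4→5  → match P2@[23:23]
i=24 'b': node 5→6  → match P0@[19:24]
i=25 'a': node 6→11 (fail-walked)
i=26 'a': node 11→2 (fail-walked)
i=27 'a': node 2→2 (fail-walked)
i=28 'a': node 2→2 (fail-walked)
i=29 'a': node 2→2 (fail-walked)
i=30 'a': node 2→2 (fail-walked)
i=31 'b': node 2→3
i=32 'a': node 3→4
i=33 'c': node 4→5  → match P2@[33:33]
i=34 'a': node 5→13 (fail-walked)
i=35 'a': node 13→14  → match P3@[31:35]
i=36 'a': node 14→2 (fail-walked)
i=37 'b': node 2→3
i=38 'b': node 3→8 (fail-walked)  → match P5@[37:38]
i=39 'c': node 8→15 (fail-walked)  → match P2@[39:39]
i=40 'b': node 15→16
i=41 'c': node 16→15 (fail-walked)  → match P2@[41:41]
i=42 'b': node 15→16
i=43 'a': node 16→17
i=44 'b': node 17→18
i=45 'b': node 18→19  → match P4@[40:45],P5@[44:45]
i=46 'a': node 19→11 (fail-walked)
i=47 'a': node 11→2 (fail-walked)
i=48 'a': node 2→2 (fail-walked)
i=49 'b': node 2→3
i=50 'a': node 3→4
i=51 'c': node 4→5  → match P2@[51:51]
i=52 'b': node 5→6  → match P0@[47:52]
i=53 'b': node 6→8 (fail-walked)  → match P5@[52:53]
i=54 'c': node 8→15 (fail-walked)  → match P2@[54:54]
i=55 'c': node 15→10 (fail-walked)  → match P2@[55:55]
i=56 'c': node 10→10 (fail-walked)  → match P2@[56:56]
i=57 'a': node 10→1 (fail-walked)

All matches (sorted): [[1,2],[3,2],[7,4],[7,5],[12,5],[13,1],[13,5],[14,1],[14,5],[16,2],[18,3],[23,2],[24,0],[33,2],[35,3],[38,5],[39,2],[41,2],[45,4],[45,5],[51,2],[52,0],[53,5],[54,2],[55,2],[56,2]]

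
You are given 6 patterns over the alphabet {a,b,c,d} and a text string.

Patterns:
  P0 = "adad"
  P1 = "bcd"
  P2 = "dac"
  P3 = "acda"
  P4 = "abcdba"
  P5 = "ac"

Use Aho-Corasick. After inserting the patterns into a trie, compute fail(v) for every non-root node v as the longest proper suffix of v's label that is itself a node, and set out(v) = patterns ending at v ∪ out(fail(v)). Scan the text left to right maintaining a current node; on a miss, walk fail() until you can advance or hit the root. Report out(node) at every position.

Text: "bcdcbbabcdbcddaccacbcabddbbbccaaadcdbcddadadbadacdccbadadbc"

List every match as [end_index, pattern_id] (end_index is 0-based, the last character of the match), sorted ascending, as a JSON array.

Build:
Trie nodes:
  0='ε' goto a→1 b→5 d→8
  1='a' goto b→14 c→11 d→2
  2='ad' goto a→3
  3='ada' goto d→4
  4='adad' goto ·  ←P0
  5='b' goto c→6
  6='bc' goto d→7
  7='bcd' goto ·  ←P1
  8='d' goto a→9
  9='da' goto c→10
  10='dac' goto ·  ←P2
  11='ac' goto d→12  ←P5
  12='acd' goto a→13
  13='acda' goto ·  ←P3
  14='ab' goto c→15
  15='abc' goto d→16
  16='abcd' goto b→17
  17='abcdb' goto a→18
  18='abcdba' goto ·  ←P4

Failure links (BFS by depth):
  fail(1) 'a': from fail(0)=0 chase 'a': 0 ⇒ 0;  out=∅∪out(0)=∅
  fail(5) 'b': from fail(0)=0 chase 'b': 0 ⇒ 0;  out=∅∪out(0)=∅
  fail(8) 'd': from fail(0)=0 chase 'd': 0 ⇒ 0;  out=∅∪out(0)=∅
  fail(2) 'ad': from fail(1)=0 chase 'd': 0 ⇒ 8;  out=∅∪out(8)=∅
  fail(6) 'bc': from fail(5)=0 chase 'c': 0 ⇒ 0;  out=∅∪out(0)=∅
  fail(9) 'da': from fail(8)=0 chase 'a': 0 ⇒ 1;  out=∅∪out(1)=∅
  fail(11) 'ac': from fail(1)=0 chase 'c': 0 ⇒ 0;  out={5}∪out(0)={5}
  fail(14) 'ab': from fail(1)=0 chase 'b': 0 ⇒ 5;  out=∅∪out(5)=∅
  fail(3) 'ada': from fail(2)=8 chase 'a': 8 ⇒ 9;  out=∅∪out(9)=∅
  fail(7) 'bcd': from fail(6)=0 chase 'd': 0 ⇒ 8;  out={1}∪out(8)={1}
  fail(10) 'dac': from fail(9)=1 chase 'c': 1 ⇒ 11;  out={2}∪out(11)={2,5}
  fail(12) 'acd': from fail(11)=0 chase 'd': 0 ⇒ 8;  out=∅∪out(8)=∅
  fail(15) 'abc': from fail(14)=5 chase 'c': 5 ⇒ 6;  out=∅∪out(6)=∅
  fail(4) 'adad': from fail(3)=9 chase 'd': 9→1 ⇒ 2;  out={0}∪out(2)={0}
  fail(13) 'acda': from fail(12)=8 chase 'a': 8 ⇒ 9;  out={3}∪out(9)={3}
  fail(16) 'abcd': from fail(15)=6 chase 'd': 6 ⇒ 7;  out=∅∪out(7)={1}
  fail(17) 'abcdb': from fail(16)=7 chase 'b': 7→8→0 ⇒ 5;  out=∅∪out(5)=∅
  fail(18) 'abcdba': from fail(17)=5 chase 'a': 5→0 ⇒ 1;  out={4}∪out(1)={4}

Run:
i=0 'b': node 0→5
i=1 'c': node 5→6
i=2 'd': node 6→7  emit P1@[0:2]
i=3 'c': node 7→0 (via fail)
i=4 'b': node 0→5
i=5 'b': node 5→5 (via fail)
i=6 'a': node 5→1 (via fail)
i=7 'b': node 1→14
i=8 'c': node 14→15
i=9 'd': node 15→16  emit P1@[7:9]
i=10 'b': node 16→17
i=11 'c': node 17→6 (via fail)
i=12 'd': node 6→7  emit P1@[10:12]
i=13 'd': node 7→8 (via fail)
i=14 'a': node 8→9
i=15 'c': node 9→10  emit P2@[13:15],P5@[14:15]
i=16 'c': node 10→0 (via fail)
i=17 'a': node 0→1
i=18 'c': node 1→11  emit P5@[17:18]
i=19 'b': node 11→5 (via fail)
i=20 'c': node 5→6
i=21 'a': node 6→1 (via fail)
i=22 'b': node 1→14
i=23 'd': node 14→8 (via fail)
i=24 'd': node 8→8 (via fail)
i=25 'b': node 8→5 (via fail)
i=26 'b': node 5→5 (via fail)
i=27 'b': node 5→5 (via fail)
i=28 'c': node 5→6
i=29 'c': node 6→0 (via fail)
i=30 'a': node 0→1
i=31 'a': node 1→1 (via fail)
i=32 'a': node 1→1 (via fail)
i=33 'd': node 1→2
i=34 'c': node 2→0 (via fail)
i=35 'd': node 0→8
i=36 'b': node 8→5 (via fail)
i=37 'c': node 5→6
i=38 'd': node 6→7  emit P1@[36:38]
i=39 'd': node 7→8 (via fail)
i=40 'a': node 8→9
i=41 'd': node 9→2 (via fail)
i=42 'a': node 2→3
i=43 'd': node 3→4  emit P0@[40:43]
i=44 'b': node 4→5 (via fail)
i=45 'a': node 5→1 (via fail)
i=46 'd': node 1→2
i=47 'a': node 2→3
i=48 'c': node 3→10 (via fail)  emit P2@[46:48],P5@[47:48]
i=49 'd': node 10→12 (via fail)
i=50 'c': node 12→0 (via fail)
i=51 'c': node 0→0
i=52 'b': node 0→5
i=53 'a': node 5→1 (via fail)
i=54 'd': node 1→2
i=55 'a': node 2→3
i=56 'd': node 3→4  emit P0@[53:56]
i=57 'b': node 4→5 (via fail)
i=58 'c': node 5→6

Matches: [[2,1],[9,1],[12,1],[15,2],[15,5],[18,5],[38,1],[43,0],[48,2],[48,5],[56,0]]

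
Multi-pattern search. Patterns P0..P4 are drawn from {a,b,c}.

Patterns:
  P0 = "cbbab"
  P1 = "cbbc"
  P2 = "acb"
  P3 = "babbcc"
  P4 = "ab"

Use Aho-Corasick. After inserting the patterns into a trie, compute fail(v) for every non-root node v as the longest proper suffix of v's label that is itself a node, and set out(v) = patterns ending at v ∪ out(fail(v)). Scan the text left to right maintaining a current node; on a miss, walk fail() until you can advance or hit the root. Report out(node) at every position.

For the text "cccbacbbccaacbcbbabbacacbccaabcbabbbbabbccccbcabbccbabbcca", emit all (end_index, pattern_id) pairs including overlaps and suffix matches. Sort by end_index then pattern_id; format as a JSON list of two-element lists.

Build:
Trie (insert patterns):
  n0 'ε': a→7 b→10 c→1
  n1 'c': b→2
  n2 'cb': b→3
  n3 'cbb': a→4 c→6
  n4 'cbba': b→5
  n5 'cbbab': ·  ←P0
  n6 'cbbc': ·  ←P1
  n7 'a': b→16 c→8
  n8 'ac': b→9
  n9 'acb': ·  ←P2
  n10 'b': a→11
  n11 'ba': b→12
  n12 'bab': b→13
  n13 'babb': c→14
  n14 'babbc': c→15
  n15 'babbcc': ·  ←P3
  n16 'ab': ·  ←P4

BFS fail/out derivation:
  n1('c'): parent n0 fail=0; on 'c' 0 → fail=0;  out ∅∪∅=∅
  n7('a'): parent n0 fail=0; on 'a' 0 → fail=0;  out ∅∪∅=∅
  n10('b'): parent n0 fail=0; on 'b' 0 → fail=0;  out ∅∪∅=∅
  n2('cb'): parent n1 fail=0; on 'b' 0 → fail=10;  out ∅∪∅=∅
  n8('ac'): parent n7 fail=0; on 'c' 0 → fail=1;  out ∅∪∅=∅
  n11('ba'): parent n10 fail=0; on 'a' 0 → fail=7;  out ∅∪∅=∅
  n16('ab'): parent n7 fail=0; on 'b' 0 → fail=10;  out {4}∪∅={4}
  n3('cbb'): parent n2 fail=10; on 'b' 10→0 → fail=10;  out ∅∪∅=∅
  n9('acb'): parent n8 fail=1; on 'b' 1 → fail=2;  out {2}∪∅={2}
  n12('bab'): parent n11 fail=7; on 'b' 7 → fail=16;  out ∅∪{4}={4}
  n4('cbba'): parent n3 fail=10; on 'a' 10 → fail=11;  out ∅∪∅=∅
  n6('cbbc'): parent n3 fail=10; on 'c' 10→0 → fail=1;  out {1}∪∅={1}
  n13('babb'): parent n12 fail=16; on 'b' 16→10→0 → fail=10;  out ∅∪∅=∅
  n5('cbbab'): parent n4 fail=11; on 'b' 11 → fail=12;  out {0}∪{4}={0,4}
  n14('babbc'): parent n13 fail=10; on 'c' 10→0 → fail=1;  out ∅∪∅=∅
  n15('babbcc'): parent n14 fail=1; on 'c' 1→0 → fail=1;  out {3}∪∅={3}

Scan:
i=0 'c': node 0→1
i=1 'c': node 1→1 (via fail)
i=2 'c': node 1→1 (via fail)
i=3 'b': node 1→2
i=4 'a': node 2→11 (via fail)
i=5 'c': node 11→8 (via fail)
i=6 'b': node 8→9  ** P2@[4:6]
i=7 'b': node 9→3 (via fail)
i=8 'c': node 3→6  ** P1@[5:8]
i=9 'c': node 6→1 (via fail)
i=10 'a': node 1→7 (via fail)
i=11 'a': node 7→7 (via fail)
i=12 'c': node 7→8
i=13 'b': node 8→9  ** P2@[11:13]
i=14 'c': node 9→1 (via fail)
i=15 'b': node 1→2
i=16 'b': node 2→3
i=17 'a': node 3→4
i=18 'b': node 4→5  ** P0@[14:18],P4@[17:18]
i=19 'b': node 5→13 (via fail)
i=20 'a': node 13→11 (via fail)
i=21 'c': node 11→8 (via fail)
i=22 'a': node 8→7 (via fail)
i=23 'c': node 7→8
i=24 'b': node 8→9  ** P2@[22:24]
i=25 'c': node 9→1 (via fail)
i=26 'c': node 1→1 (via fail)
i=27 'a': node 1→7 (via fail)
i=28 'a': node 7→7 (via fail)
i=29 'b': node 7→16  ** P4@[28:29]
i=30 'c': node 16→1 (via fail)
i=31 'b': node 1→2
i=32 'a': node 2→11 (via fail)
i=33 'b': node 11→12  ** P4@[32:33]
i=34 'b': node 12→13
i=35 'b': node 13→10 (via fail)
i=36 'b': node 10→10 (via fail)
i=37 'a': node 10→11
i=38 'b': node 11→12  ** P4@[37:38]
i=39 'b': node 12→13
i=40 'c': node 13→14
i=41 'c': node 14→15  ** P3@[36:41]
i=42 'c': node 15→1 (via fail)
i=43 'c': node 1→1 (via fail)
i=44 'b': node 1→2
i=45 'c': node 2→1 (via fail)
i=46 'a': node 1→7 (via fail)
i=47 'b': node 7→16  ** P4@[46:47]
i=48 'b': node 16→10 (via fail)
i=49 'c': node 10→1 (via fail)
i=50 'c': node 1→1 (via fail)
i=51 'b': node 1→2
i=52 'a': node 2→11 (via fail)
i=53 'b': node 11→12  ** P4@[52:53]
i=54 'b': node 12→13
i=55 'c': node 13→14
i=56 'c': node 14→15  ** P3@[51:56]
i=57 'a': node 15→7 (via fail)

All matches (sorted): [[6,2],[8,1],[13,2],[18,0],[18,4],[24,2],[29,4],[33,4],[38,4],[41,3],[47,4],[53,4],[56,3]]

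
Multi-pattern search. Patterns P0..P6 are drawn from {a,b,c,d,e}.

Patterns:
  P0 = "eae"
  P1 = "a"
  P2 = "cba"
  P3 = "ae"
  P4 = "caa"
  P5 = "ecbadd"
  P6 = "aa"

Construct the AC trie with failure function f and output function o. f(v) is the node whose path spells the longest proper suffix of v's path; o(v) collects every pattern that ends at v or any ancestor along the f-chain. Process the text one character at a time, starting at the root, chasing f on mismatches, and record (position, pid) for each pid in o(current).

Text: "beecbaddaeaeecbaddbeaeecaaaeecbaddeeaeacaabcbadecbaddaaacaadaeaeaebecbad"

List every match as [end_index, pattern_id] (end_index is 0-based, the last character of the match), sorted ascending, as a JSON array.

Build automaton:
Trie (insert patterns):
  n0 'ε': a→4 c→5 e→1
  n1 'e': a→2 c→11
  n2 'ea': e→3
  n3 'eae': ·  ←P0
  n4 'a': a→16 e→8  ←P1
  n5 'c': a→9 b→6
  n6 'cb': a→7
  n7 'cba': ·  ←P2
  n8 'ae': ·  ←P3
  n9 'ca': a→10
  n10 'caa': ·  ←P4
  n11 'ec': b→12
  n12 'ecb': a→13
  n13 'ecba': d→14
  n14 'ecbad': d→15
  n15 'ecbadd': ·  ←P5
  n16 'aa': ·  ←P6

BFS fail/out derivation:
  fail(1) 'e': from fail(0)=0 chase 'e': 0 ⇒ 0;  out=∅∪out(0)=∅
  fail(4) 'a': from fail(0)=0 chase 'a': 0 ⇒ 0;  out={1}∪out(0)={1}
  fail(5) 'c': from fail(0)=0 chase 'c': 0 ⇒ 0;  out=∅∪out(0)=∅
  fail(2) 'ea': from fail(1)=0 chase 'a': 0 ⇒ 4;  out=∅∪out(4)={1}
  fail(6) 'cb': from fail(5)=0 chase 'b': 0 ⇒ 0;  out=∅∪out(0)=∅
  fail(8) 'ae': from fail(4)=0 chase 'e': 0 ⇒ 1;  out={3}∪out(1)={3}
  fail(9) 'ca': from fail(5)=0 chase 'a': 0 ⇒ 4;  out=∅∪out(4)={1}
  fail(11) 'ec': from fail(1)=0 chase 'c': 0 ⇒ 5;  out=∅∪out(5)=∅
  fail(16) 'aa': from fail(4)=0 chase 'a': 0 ⇒ 4;  out={6}∪out(4)={1,6}
  fail(3) 'eae': from fail(2)=4 chase 'e': 4 ⇒ 8;  out={0}∪out(8)={0,3}
  fail(7) 'cba': from fail(6)=0 chase 'a': 0 ⇒ 4;  out={2}∪out(4)={1,2}
  fail(10) 'caa': from fail(9)=4 chase 'a': 4 ⇒ 16;  out={4}∪out(16)={1,4,6}
  fail(12) 'ecb': from fail(11)=5 chase 'b': 5 ⇒ 6;  out=∅∪out(6)=∅
  fail(13) 'ecba': from fail(12)=6 chase 'a': 6 ⇒ 7;  out=∅∪out(7)={1,2}
  fail(14) 'ecbad': from fail(13)=7 chase 'd': 7→4→0 ⇒ 0;  out=∅∪out(0)=∅
  fail(15) 'ecbadd': from fail(14)=0 chase 'd': 0 ⇒ 0;  out={5}∪out(0)={5}

Text stream:
[0] read 'b'  n0⇒n0
[1] read 'e'  n0⇒n1
[2] read 'e'  n1⇒n1 (fail-walked)
[3] read 'c'  n1⇒n11
[4] read 'b'  n11⇒n12
[5] read 'a'  n12⇒n13  emit P1@[5:5],P2@[3:5]
[6] read 'd'  n13⇒n14
[7] read 'd'  n14⇒n15  emit P5@[2:7]
[8] read 'a'  n15⇒n4 (fail-walked)  emit P1@[8:8]
[9] read 'e'  n4⇒n8  emit P3@[8:9]
[10] read 'a'  n8⇒n2 (fail-walked)  emit P1@[10:10]
[11] read 'e'  n2⇒n3  emit P0@[9:11],P3@[10:11]
[12] read 'e'  n3⇒n1 (fail-walked)
[13] read 'c'  n1⇒n11
[14] read 'b'  n11⇒n12
[15] read 'a'  n12⇒n13  emit P1@[15:15],P2@[13:15]
[16] read 'd'  n13⇒n14
[17] read 'd'  n14⇒n15  emit P5@[12:17]
[18] read 'b'  n15⇒n0 (fail-walked)
[19] read 'e'  n0⇒n1
[20] read 'a'  n1⇒n2  emit P1@[20:20]
[21] read 'e'  n2⇒n3  emit P0@[19:21],P3@[20:21]
[22] read 'e'  n3⇒n1 (fail-walked)
[23] read 'c'  n1⇒n11
[24] read 'a'  n11⇒n9 (fail-walked)  emit P1@[24:24]
[25] read 'a'  n9⇒n10  emit P1@[25:25],P4@[23:25],P6@[24:25]
[26] read 'a'  n10⇒n16 (fail-walked)  emit P1@[26:26],P6@[25:26]
[27] read 'e'  n16⇒n8 (fail-walked)  emit P3@[26:27]
[28] read 'e'  n8⇒n1 (fail-walked)
[29] read 'c'  n1⇒n11
[30] read 'b'  n11⇒n12
[31] read 'a'  n12⇒n13  emit P1@[31:31],P2@[29:31]
[32] read 'd'  n13⇒n14
[33] read 'd'  n14⇒n15  emit P5@[28:33]
[34] read 'e'  n15⇒n1 (fail-walked)
[35] read 'e'  n1⇒n1 (fail-walked)
[36] read 'a'  n1⇒n2  emit P1@[36:36]
[37] read 'e'  n2⇒n3  emit P0@[35:37],P3@[36:37]
[38] read 'a'  n3⇒n2 (fail-walked)  emit P1@[38:38]
[39] read 'c'  n2⇒n5 (fail-walked)
[40] read 'a'  n5⇒n9  emit P1@[40:40]
[41] read 'a'  n9⇒n10  emit P1@[41:41],P4@[39:41],P6@[40:41]
[42] read 'b'  n10⇒n0 (fail-walked)
[43] read 'c'  n0⇒n5
[44] read 'b'  n5⇒n6
[45] read 'a'  n6⇒n7  emit P1@[45:45],P2@[43:45]
[46] read 'd'  n7⇒n0 (fail-walked)
[47] read 'e'  n0⇒n1
[48] read 'c'  n1⇒n11
[49] read 'b'  n11⇒n12
[50] read 'a'  n12⇒n13  emit P1@[50:50],P2@[48:50]
[51] read 'd'  n13⇒n14
[52] read 'd'  n14⇒n15  emit P5@[47:52]
[53] read 'a'  n15⇒n4 (fail-walked)  emit P1@[53:53]
[54] read 'a'  n4⇒n16  emit P1@[54:54],P6@[53:54]
[55] read 'a'  n16⇒n16 (fail-walked)  emit P1@[55:55],P6@[54:55]
[56] read 'c'  n16⇒n5 (fail-walked)
[57] read 'a'  n5⇒n9  emit P1@[57:57]
[58] read 'a'  n9⇒n10  emit P1@[58:58],P4@[56:58],P6@[57:58]
[59] read 'd'  n10⇒n0 (fail-walked)
[60] read 'a'  n0⇒n4  emit P1@[60:60]
[61] read 'e'  n4⇒n8  emit P3@[60:61]
[62] read 'a'  n8⇒n2 (fail-walked)  emit P1@[62:62]
[63] read 'e'  n2⇒n3  emit P0@[61:63],P3@[62:63]
[64] read 'a'  n3⇒n2 (fail-walked)  emit P1@[64:64]
[65] read 'e'  n2⇒n3  emit P0@[63:65],P3@[64:65]
[66] read 'b'  n3⇒n0 (fail-walked)
[67] read 'e'  n0⇒n1
[68] read 'c'  n1⇒n11
[69] read 'b'  n11⇒n12
[70] read 'a'  n12⇒n13  emit P1@[70:70],P2@[68:70]
[71] read 'd'  n13⇒n14

Result: [[5,1],[5,2],[7,5],[8,1],[9,3],[10,1],[11,0],[11,3],[15,1],[15,2],[17,5],[20,1],[21,0],[21,3],[24,1],[25,1],[25,4],[25,6],[26,1],[26,6],[27,3],[31,1],[31,2],[33,5],[36,1],[37,0],[37,3],[38,1],[40,1],[41,1],[41,4],[41,6],[45,1],[45,2],[50,1],[50,2],[52,5],[53,1],[54,1],[54,6],[55,1],[55,6],[57,1],[58,1],[58,4],[58,6],[60,1],[61,3],[62,1],[63,0],[63,3],[64,1],[65,0],[65,3],[70,1],[70,2]]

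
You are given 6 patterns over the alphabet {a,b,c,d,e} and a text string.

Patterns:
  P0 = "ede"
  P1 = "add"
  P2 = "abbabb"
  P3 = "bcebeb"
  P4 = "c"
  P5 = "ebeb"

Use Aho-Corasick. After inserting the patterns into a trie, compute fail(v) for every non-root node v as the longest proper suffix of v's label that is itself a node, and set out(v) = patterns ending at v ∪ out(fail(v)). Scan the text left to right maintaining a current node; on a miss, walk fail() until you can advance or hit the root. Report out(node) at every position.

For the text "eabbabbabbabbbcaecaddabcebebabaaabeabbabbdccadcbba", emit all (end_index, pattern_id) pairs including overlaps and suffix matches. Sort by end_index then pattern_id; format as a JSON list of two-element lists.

Build automaton:
Trie nodes:
  n0 'ε': a→4 b→12 c→18 e→1
  n1 'e': b→19 d→2
  n2 'ed': e→3
  n3 'ede': ·  [P0 ends]
  n4 'a': b→7 d→5
  n5 'ad': d→6
  n6 'add': ·  [P1 ends]
  n7 'ab': b→8
  n8 'abb': a→9
  n9 'abba': b→10
  n10 'abbab': b→11
  n11 'abbabb': ·  [P2 ends]
  n12 'b': c→13
  n13 'bc': e→14
  n14 'bce': b→15
  n15 'bceb': e→16
  n16 'bcebe': b→17
  n17 'bcebeb': ·  [P3 ends]
  n18 'c': ·  [P4 ends]
  n19 'eb': e→20
  n20 'ebe': b→21
  n21 'ebeb': ·  [P5 ends]

Failure links (BFS by depth):
  n1('e'): parent n0 fail=0; on 'e' 0 → fail=0;  out ∅∪∅=∅
  n4('a'): parent n0 fail=0; on 'a' 0 → fail=0;  out ∅∪∅=∅
  n12('b'): parent n0 fail=0; on 'b' 0 → fail=0;  out ∅∪∅=∅
  n18('c'): parent n0 fail=0; on 'c' 0 → fail=0;  out {4}∪∅={4}
  n2('ed'): parent n1 fail=0; on 'd' 0 → fail=0;  out ∅∪∅=∅
  n5('ad'): parent n4 fail=0; on 'd' 0 → fail=0;  out ∅∪∅=∅
  n7('ab'): parent n4 fail=0; on 'b' 0 → fail=12;  out ∅∪∅=∅
  n13('bc'): parent n12 fail=0; on 'c' 0 → fail=18;  out ∅∪{4}={4}
  n19('eb'): parent n1 fail=0; on 'b' 0 → fail=12;  out ∅∪∅=∅
  n3('ede'): parent n2 fail=0; on 'e' 0 → fail=1;  out {0}∪∅={0}
  n6('add'): parent n5 fail=0; on 'd' 0 → fail=0;  out {1}∪∅={1}
  n8('abb'): parent n7 fail=12; on 'b' 12→0 → fail=12;  out ∅∪∅=∅
  n14('bce'): parent n13 fail=18; on 'e' 18→0 → fail=1;  out ∅∪∅=∅
  n20('ebe'): parent n19 fail=12; on 'e' 12→0 → fail=1;  out ∅∪∅=∅
  n9('abba'): parent n8 fail=12; on 'a' 12→0 → fail=4;  out ∅∪∅=∅
  n15('bceb'): parent n14 fail=1; on 'b' 1 → fail=19;  out ∅∪∅=∅
  n21('ebeb'): parent n20 fail=1; on 'b' 1 → fail=19;  out {5}∪∅={5}
  n10('abbab'): parent n9 fail=4; on 'b' 4 → fail=7;  out ∅∪∅=∅
  n16('bcebe'): parent n15 fail=19; on 'e' 19 → fail=20;  out ∅∪∅=∅
  n11('abbabb'): parent n10 fail=7; on 'b' 7 → fail=8;  out {2}∪∅={2}
  n17('bcebeb'): parent n16 fail=20; on 'b' 20 → fail=21;  out {3}∪{5}={3,5}

Run:
pos 0 'e': at 1
pos 1 'a': at 4 ·f
pos 2 'b': at 7
pos 3 'b': at 8
pos 4 'a': at 9
pos 5 'b': at 10
pos 6 'b': at 11  → match P2@[1:6]
pos 7 'a': at 9 ·f
pos 8 'b': at 10
pos 9 'b': at 11  → match P2@[4:9]
pos 10 'a': at 9 ·f
pos 11 'b': at 10
pos 12 'b': at 11  → match P2@[7:12]
pos 13 'b': at 12 ·f
pos 14 'c': at 13  → match P4@[14:14]
pos 15 'a': at 4 ·f
pos 16 'e': at 1 ·f
pos 17 'c': at 18 ·f  → match P4@[17:17]
pos 18 'a': at 4 ·f
pos 19 'd': at 5
pos 20 'd': at 6  → match P1@[18:20]
pos 21 'a': at 4 ·f
pos 22 'b': at 7
pos 23 'c': at 13 ·f  → match P4@[23:23]
pos 24 'e': at 14
pos 25 'b': at 15
pos 26 'e': at 16
pos 27 'b': at 17  → match P3@[22:27],P5@[24:27]
pos 28 'a': at 4 ·f
pos 29 'b': at 7
pos 30 'a': at 4 ·f
pos 31 'a': at 4 ·f
pos 32 'a': at 4 ·f
pos 33 'b': at 7
pos 34 'e': at 1 ·f
pos 35 'a': at 4 ·f
pos 36 'b': at 7
pos 37 'b': at 8
pos 38 'a': at 9
pos 39 'b': at 10
pos 40 'b': at 11  → match P2@[35:40]
pos 41 'd': at 0 ·f
pos 42 'c': at 18  → match P4@[42:42]
pos 43 'c': at 18 ·f  → match P4@[43:43]
pos 44 'a': at 4 ·f
pos 45 'd': at 5
pos 46 'c': at 18 ·f  → match P4@[46:46]
pos 47 'b': at 12 ·f
pos 48 'b': at 12 ·f
pos 49 'a': at 4 ·f

Matches: [[6,2],[9,2],[12,2],[14,4],[17,4],[20,1],[23,4],[27,3],[27,5],[40,2],[42,4],[43,4],[46,4]]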